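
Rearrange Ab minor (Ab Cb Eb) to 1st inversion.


Step by step:
Root position: Ab Cb Eb
1st inversion: move root up an octave
Bass note: Cb
Notes (bottom to top) = Cb Eb Ab


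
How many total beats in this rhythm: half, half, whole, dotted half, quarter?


Step by step:
Beat values:
  half = 2 beats
  half = 2 beats
  whole = 4 beats
  dotted half = 3 beats
  quarter = 1 beat
Sum = 2 + 2 + 4 + 3 + 1
= 12 beats


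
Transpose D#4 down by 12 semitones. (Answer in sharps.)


Let's work it out.
D#4: chromatic position 3 in octave 4 → absolute = 4×12 + 3 = 51
Transpose down 12: 51 - 12 = 39
39 = 3×12 + 3 → D# in octave 3
Result = D#3


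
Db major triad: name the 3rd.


Let's work it out.
Major triad = root + major 3rd (4 semitones) + perfect 5th (7 semitones)
A triad on Db stacks thirds, so the chord tones use letter names D-F-A
Root: Db
Major 3rd above Db: F
Perfect 5th above Db: Ab
The 3rd = F


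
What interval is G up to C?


Reasoning:
Letter names: G → C spans 4 letter names → a 4th
Semitones: G → C = 5 half-steps
A 4th of 5 semitones is a perfect 4th
= perfect 4th


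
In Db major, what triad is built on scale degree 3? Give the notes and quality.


Db major scale: Db Eb F Gb Ab Bb C
Diatonic triad on degree 3 stacks scale notes 3, 5, 7: F Ab C
F→Ab = 3 semitones; F→C = 7 semitones → minor triad
= F Ab C (minor)


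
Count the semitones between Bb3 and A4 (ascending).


Absolute semitone position = octave×12 + chromatic position
Bb3: 3×12 + 10 = 46
A4: 4×12 + 9 = 57
Difference = 57 - 46 = 11
= 11 semitones


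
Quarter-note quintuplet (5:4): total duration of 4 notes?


Solution.
Quintuplet: 5 notes occupy the space of 4 quarter notes
Space = 4 × 1 = 4 beats
Each quintuplet note = 4 / 5 = 4/5 beats
4 notes = 4 × 4/5 = 16/5
= 16/5 beats


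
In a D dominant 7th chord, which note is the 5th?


Step by step:
Dominant 7th chord = root + major 3rd + perfect 5th + minor 7th
Seventh chords stack in thirds, so the letter names are D-F-A-C
Root: D
Major 3rd above D: F#
Perfect 5th above D: A
Minor 7th above D: C
The 5th = A


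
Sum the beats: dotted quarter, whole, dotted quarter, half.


Beat values:
  dotted quarter = 1.5 beats
  whole = 4 beats
  dotted quarter = 1.5 beats
  half = 2 beats
Sum = 1.5 + 4 + 1.5 + 2
= 9 beats


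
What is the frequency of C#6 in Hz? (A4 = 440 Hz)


f = 440 × 2^(n/12) where n = semitones from A4
C#6: 16 semitones from A4
f = 440 × 2^(16/12)
f = 1108.73 Hz


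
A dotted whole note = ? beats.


Reasoning:
Base whole note = 4 beats
Dot 1 adds half the previous value: +2
One dotted whole = 4 + 2 = 6
= 6 beats


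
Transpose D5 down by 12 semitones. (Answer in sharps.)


Reasoning:
D5: chromatic position 2 in octave 5 → absolute = 5×12 + 2 = 62
Transpose down 12: 62 - 12 = 50
50 = 4×12 + 2 → D in octave 4
Result = D4


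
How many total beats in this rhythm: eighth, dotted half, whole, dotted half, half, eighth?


Let's work it out.
Beat values:
  eighth = 0.5 beats
  dotted half = 3 beats
  whole = 4 beats
  dotted half = 3 beats
  half = 2 beats
  eighth = 0.5 beats
Sum = 0.5 + 3 + 4 + 3 + 2 + 0.5
= 13 beats


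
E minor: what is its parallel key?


Parallel keys share the same tonic but differ in mode
E minor → parallel is E major
= E major


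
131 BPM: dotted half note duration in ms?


Step by step:
One quarter-note beat = 60000 / BPM = 60000 / 131 ms
Dotted half note = 3 × quarter note
Duration = 3 × 60000 / 131 = 180000 / 131
= 1374.0 ms


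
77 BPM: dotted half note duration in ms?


One quarter-note beat = 60000 / BPM = 60000 / 77 ms
Dotted half note = 3 × quarter note
Duration = 3 × 60000 / 77 = 180000 / 77
= 2337.7 ms


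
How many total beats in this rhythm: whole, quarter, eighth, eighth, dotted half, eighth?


Reasoning:
Beat values:
  whole = 4 beats
  quarter = 1 beat
  eighth = 0.5 beats
  eighth = 0.5 beats
  dotted half = 3 beats
  eighth = 0.5 beats
Sum = 4 + 1 + 0.5 + 0.5 + 3 + 0.5
= 9.5 beats


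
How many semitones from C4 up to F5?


Absolute semitone position = octave×12 + chromatic position
C4: 4×12 + 0 = 48
F5: 5×12 + 5 = 65
Difference = 65 - 48 = 17
= 17 semitones


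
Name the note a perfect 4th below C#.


Reasoning:
A 4th spans 4 letter names, so from C we land on G
A perfect 4th = 5 semitones below C#
Spell G at that pitch: G#
= G#


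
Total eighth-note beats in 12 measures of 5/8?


Step by step:
Time signature 5/8: the bottom number 8 means the eighth note gets one count
The top number 5 means 5 eighth-note beats per measure
Total = 5 × 12 measures
= 60 eighth-note beats


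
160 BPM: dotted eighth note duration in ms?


One quarter-note beat = 60000 / BPM = 60000 / 160 ms
Dotted eighth note = 3/4 × quarter note
Duration = 3/4 × 60000 / 160 = 45000 / 160
= 281.2 ms


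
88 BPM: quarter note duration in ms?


Solution.
One quarter-note beat = 60000 / BPM = 60000 / 88 ms
Duration = 60000 / 88
= 681.8 ms


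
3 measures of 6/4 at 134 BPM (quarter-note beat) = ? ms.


Quarter-note beat duration = 60000 / 134 ms
Beats per measure (6/4) = 6
One measure = 6 × 60000 / 134 = 360000 / 134 ms
3 measures = 3 × 360000 / 134 = 1080000 / 134
= 8059.7 ms


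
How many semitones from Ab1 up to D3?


Absolute semitone position = octave×12 + chromatic position
Ab1: 1×12 + 8 = 20
D3: 3×12 + 2 = 38
Difference = 38 - 20 = 18
= 18 semitones


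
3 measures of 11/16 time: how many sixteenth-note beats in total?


Time signature 11/16: the bottom number 16 means the sixteenth note gets one count
The top number 11 means 11 sixteenth-note beats per measure
Total = 11 × 3 measures
= 33 sixteenth-note beats


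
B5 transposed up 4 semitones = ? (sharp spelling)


B5: chromatic position 11 in octave 5 → absolute = 5×12 + 11 = 71
Transpose up 4: 71 + 4 = 75
75 = 6×12 + 3 → D# in octave 6
Result = D#6


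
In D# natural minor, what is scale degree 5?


Step by step:
Natural minor scale pattern: W-H-W-W-H-W-W (2-1-2-2-1-2-2 semitones)
Starting from D#:
  D# + 2 semitones → E#
  E# + 1 semitone → F#
  F# + 2 semitones → G#
  G# + 2 semitones → A#
  A# + 1 semitone → B
  B + 2 semitones → C#
  C# + 2 semitones → D#
Scale: D# E# F# G# A# B C#
Degree 5 = A#


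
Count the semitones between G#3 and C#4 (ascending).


Solution.
Absolute semitone position = octave×12 + chromatic position
G#3: 3×12 + 8 = 44
C#4: 4×12 + 1 = 49
Difference = 49 - 44 = 5
= 5 semitones


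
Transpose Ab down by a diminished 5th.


Let's work it out.
diminished 5th: 5 letter names, 6 semitones
Letter: A - 4 → D
Pitch: Ab - 6 semitones, spelled as a D → D
= D


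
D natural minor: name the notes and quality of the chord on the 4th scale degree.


D natural minor scale: D E F G A Bb C
Diatonic triad on degree 4 stacks scale notes 4, 6, 1: G Bb D
G→Bb = 3 semitones; G→D = 7 semitones → minor triad
= G Bb D (minor)


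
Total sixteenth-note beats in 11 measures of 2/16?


Reasoning:
Time signature 2/16: the bottom number 16 means the sixteenth note gets one count
The top number 2 means 2 sixteenth-note beats per measure
Total = 2 × 11 measures
= 22 sixteenth-note beats


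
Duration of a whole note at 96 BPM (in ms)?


Step by step:
One quarter-note beat = 60000 / BPM = 60000 / 96 ms
Whole note = 4 × quarter note
Duration = 4 × 60000 / 96 = 240000 / 96
= 2500.0 ms


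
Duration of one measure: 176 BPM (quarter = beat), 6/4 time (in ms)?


Quarter-note beat duration = 60000 / 176 ms
Beats per measure (6/4) = 6
One measure = 6 × 60000 / 176 = 360000 / 176 ms
= 2045.5 ms


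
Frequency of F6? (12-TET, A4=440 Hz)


Working:
f = 440 × 2^(n/12) where n = semitones from A4
F6: 20 semitones from A4
f = 440 × 2^(20/12)
f = 1396.91 Hz


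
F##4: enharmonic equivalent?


Step by step:
Enharmonic notes sound the same pitch but are spelled with different letter names
F## and G name the same pitch class
= G4


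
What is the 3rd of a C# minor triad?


Solution.
Minor triad = root + minor 3rd (3 semitones) + perfect 5th (7 semitones)
A triad on C# stacks thirds, so the chord tones use letter names C-E-G
Root: C#
Minor 3rd above C#: E
Perfect 5th above C#: G#
The 3rd = E


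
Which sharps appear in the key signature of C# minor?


Working:
Sharp minor keys follow the circle of fifths: A(0), E(1), B(2), F#(3), C#(4), G#(5), D#(6), A#(7)
C# minor has 4 sharps
Order of sharps: F# C# G# D# A# E# B# → first 4: F#, C#, G#, D#
= F#, C#, G#, D#


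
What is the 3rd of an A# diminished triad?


Diminished triad = root + minor 3rd (3 semitones) + diminished 5th (6 semitones)
A triad on A# stacks thirds, so the chord tones use letter names A-C-E
Root: A#
Minor 3rd above A#: C#
Diminished 5th above A#: E
The 3rd = C#


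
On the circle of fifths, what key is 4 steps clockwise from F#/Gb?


Let's work it out.
Each clockwise step on the circle of fifths moves up a perfect 5th
From F#/Gb: F#/Gb → Db → Ab → Eb → Bb
= Bb


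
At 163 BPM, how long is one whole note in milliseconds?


Step by step:
One quarter-note beat = 60000 / BPM = 60000 / 163 ms
Whole note = 4 × quarter note
Duration = 4 × 60000 / 163 = 240000 / 163
= 1472.4 ms


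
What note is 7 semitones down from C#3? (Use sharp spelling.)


Let's work it out.
C#3: chromatic position 1 in octave 3 → absolute = 3×12 + 1 = 37
Transpose down 7: 37 - 7 = 30
30 = 2×12 + 6 → F# in octave 2
Result = F#2


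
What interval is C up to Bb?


Working:
Letter names: C → B spans 7 letter names → a 7th
Semitones: C → Bb = 10 half-steps
A 7th of 10 semitones is a minor 7th
= minor 7th


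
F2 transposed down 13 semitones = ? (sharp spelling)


Let's work it out.
F2: chromatic position 5 in octave 2 → absolute = 2×12 + 5 = 29
Transpose down 13: 29 - 13 = 16
16 = 1×12 + 4 → E in octave 1
Result = E1


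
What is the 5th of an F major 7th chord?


Major 7th chord = root + major 3rd + perfect 5th + major 7th
Seventh chords stack in thirds, so the letter names are F-A-C-E
Root: F
Major 3rd above F: A
Perfect 5th above F: C
Major 7th above F: E
The 5th = C


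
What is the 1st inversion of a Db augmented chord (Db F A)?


Root position: Db F A
1st inversion: move root up an octave
Bass note: F
Notes (bottom to top) = F A Db


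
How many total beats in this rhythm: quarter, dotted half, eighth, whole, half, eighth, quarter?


Solution.
Beat values:
  quarter = 1 beat
  dotted half = 3 beats
  eighth = 0.5 beats
  whole = 4 beats
  half = 2 beats
  eighth = 0.5 beats
  quarter = 1 beat
Sum = 1 + 3 + 0.5 + 4 + 2 + 0.5 + 1
= 12 beats


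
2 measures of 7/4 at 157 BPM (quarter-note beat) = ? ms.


Solution.
Quarter-note beat duration = 60000 / 157 ms
Beats per measure (7/4) = 7
One measure = 7 × 60000 / 157 = 420000 / 157 ms
2 measures = 2 × 420000 / 157 = 840000 / 157
= 5350.3 ms


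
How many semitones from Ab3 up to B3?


Step by step:
Absolute semitone position = octave×12 + chromatic position
Ab3: 3×12 + 8 = 44
B3: 3×12 + 11 = 47
Difference = 47 - 44 = 3
= 3 semitones


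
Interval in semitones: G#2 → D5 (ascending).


Let's work it out.
Absolute semitone position = octave×12 + chromatic position
G#2: 2×12 + 8 = 32
D5: 5×12 + 2 = 62
Difference = 62 - 32 = 30
= 30 semitones


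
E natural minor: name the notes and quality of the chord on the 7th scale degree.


Step by step:
E natural minor scale: E F# G A B C D
Diatonic triad on degree 7 stacks scale notes 7, 2, 4: D F# A
D→F# = 4 semitones; D→A = 7 semitones → major triad
= D F# A (major)


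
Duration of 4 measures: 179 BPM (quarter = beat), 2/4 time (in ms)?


Step by step:
Quarter-note beat duration = 60000 / 179 ms
Beats per measure (2/4) = 2
One measure = 2 × 60000 / 179 = 120000 / 179 ms
4 measures = 4 × 120000 / 179 = 480000 / 179
= 2681.6 ms


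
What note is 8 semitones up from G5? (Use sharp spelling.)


G5: chromatic position 7 in octave 5 → absolute = 5×12 + 7 = 67
Transpose up 8: 67 + 8 = 75
75 = 6×12 + 3 → D# in octave 6
Result = D#6


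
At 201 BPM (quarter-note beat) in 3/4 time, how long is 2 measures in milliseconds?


Quarter-note beat duration = 60000 / 201 ms
Beats per measure (3/4) = 3
One measure = 3 × 60000 / 201 = 180000 / 201 ms
2 measures = 2 × 180000 / 201 = 360000 / 201
= 1791.0 ms


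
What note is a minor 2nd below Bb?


Reasoning:
A 2nd spans 2 letter names, so from B we land on A
A minor 2nd = 1 semitone below Bb
Spell A at that pitch: A
= A


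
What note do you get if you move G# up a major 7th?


major 7th: 7 letter names, 11 semitones
Letter: G + 6 → F
Pitch: G# + 11 semitones, spelled as an F → F##
= F##


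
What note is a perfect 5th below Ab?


Reasoning:
A 5th spans 5 letter names, so from A we land on D
A perfect 5th = 7 semitones below Ab
Spell D at that pitch: Db
= Db


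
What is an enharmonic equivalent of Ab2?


Let's work it out.
Enharmonic notes sound the same pitch but are spelled with different letter names
Ab and G# name the same pitch class
= G#2


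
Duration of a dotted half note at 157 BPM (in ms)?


Step by step:
One quarter-note beat = 60000 / BPM = 60000 / 157 ms
Dotted half note = 3 × quarter note
Duration = 3 × 60000 / 157 = 180000 / 157
= 1146.5 ms


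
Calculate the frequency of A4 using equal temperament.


Step by step:
f = 440 × 2^(n/12) where n = semitones from A4
A4: 0 semitones from A4
f = 440 × 2^(0/12)
f = 440.00 Hz


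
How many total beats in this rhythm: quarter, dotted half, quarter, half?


Working:
Beat values:
  quarter = 1 beat
  dotted half = 3 beats
  quarter = 1 beat
  half = 2 beats
Sum = 1 + 3 + 1 + 2
= 7 beats


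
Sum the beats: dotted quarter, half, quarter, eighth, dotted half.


Let's work it out.
Beat values:
  dotted quarter = 1.5 beats
  half = 2 beats
  quarter = 1 beat
  eighth = 0.5 beats
  dotted half = 3 beats
Sum = 1.5 + 2 + 1 + 0.5 + 3
= 8 beats


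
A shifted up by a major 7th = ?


Working:
major 7th: 7 letter names, 11 semitones
Letter: A + 6 → G
Pitch: A + 11 semitones, spelled as a G → G#
= G#


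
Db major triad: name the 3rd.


Step by step:
Major triad = root + major 3rd (4 semitones) + perfect 5th (7 semitones)
A triad on Db stacks thirds, so the chord tones use letter names D-F-A
Root: Db
Major 3rd above Db: F
Perfect 5th above Db: Ab
The 3rd = F


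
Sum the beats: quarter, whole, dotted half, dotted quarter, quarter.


Let's work it out.
Beat values:
  quarter = 1 beat
  whole = 4 beats
  dotted half = 3 beats
  dotted quarter = 1.5 beats
  quarter = 1 beat
Sum = 1 + 4 + 3 + 1.5 + 1
= 10.5 beats


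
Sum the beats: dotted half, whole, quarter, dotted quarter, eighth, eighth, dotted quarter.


Working:
Beat values:
  dotted half = 3 beats
  whole = 4 beats
  quarter = 1 beat
  dotted quarter = 1.5 beats
  eighth = 0.5 beats
  eighth = 0.5 beats
  dotted quarter = 1.5 beats
Sum = 3 + 4 + 1 + 1.5 + 0.5 + 0.5 + 1.5
= 12 beats


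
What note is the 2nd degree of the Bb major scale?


Step by step:
Major scale pattern: W-W-H-W-W-W-H (2-2-1-2-2-2-1 semitones)
Starting from Bb:
  Bb + 2 semitones → C
  C + 2 semitones → D
  D + 1 semitone → Eb
  Eb + 2 semitones → F
  F + 2 semitones → G
  G + 2 semitones → A
  A + 1 semitone → Bb
Scale: Bb C D Eb F G A
Degree 2 = C


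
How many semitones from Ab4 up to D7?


Absolute semitone position = octave×12 + chromatic position
Ab4: 4×12 + 8 = 56
D7: 7×12 + 2 = 86
Difference = 86 - 56 = 30
= 30 semitones


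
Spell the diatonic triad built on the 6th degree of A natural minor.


Solution.
A natural minor scale: A B C D E F G
Diatonic triad on degree 6 stacks scale notes 6, 1, 3: F A C
F→A = 4 semitones; F→C = 7 semitones → major triad
= F A C (major)


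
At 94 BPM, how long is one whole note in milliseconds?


One quarter-note beat = 60000 / BPM = 60000 / 94 ms
Whole note = 4 × quarter note
Duration = 4 × 60000 / 94 = 240000 / 94
= 2553.2 ms


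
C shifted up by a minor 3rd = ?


Let's work it out.
minor 3rd: 3 letter names, 3 semitones
Letter: C + 2 → E
Pitch: C + 3 semitones, spelled as an E → Eb
= Eb


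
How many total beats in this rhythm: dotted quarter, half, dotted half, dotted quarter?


Step by step:
Beat values:
  dotted quarter = 1.5 beats
  half = 2 beats
  dotted half = 3 beats
  dotted quarter = 1.5 beats
Sum = 1.5 + 2 + 3 + 1.5
= 8 beats


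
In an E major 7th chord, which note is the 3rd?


Major 7th chord = root + major 3rd + perfect 5th + major 7th
Seventh chords stack in thirds, so the letter names are E-G-B-D
Root: E
Major 3rd above E: G#
Perfect 5th above E: B
Major 7th above E: D#
The 3rd = G#


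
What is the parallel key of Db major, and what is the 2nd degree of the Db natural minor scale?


Reasoning:
Parallel keys share the same tonic but differ in mode
Db major → parallel is Db minor
Db natural minor scale: Db Eb Fb Gb Ab Bbb Cb
= Db minor; 2nd degree = Eb


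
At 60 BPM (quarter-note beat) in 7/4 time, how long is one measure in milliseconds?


Quarter-note beat duration = 60000 / 60 ms
Beats per measure (7/4) = 7
One measure = 7 × 60000 / 60 = 420000 / 60 ms
= 7000.0 ms


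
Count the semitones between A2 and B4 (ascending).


Step by step:
Absolute semitone position = octave×12 + chromatic position
A2: 2×12 + 9 = 33
B4: 4×12 + 11 = 59
Difference = 59 - 33 = 26
= 26 semitones


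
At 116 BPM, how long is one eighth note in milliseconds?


One quarter-note beat = 60000 / BPM = 60000 / 116 ms
Eighth note = 1/2 × quarter note
Duration = 1/2 × 60000 / 116 = 30000 / 116
= 258.6 ms


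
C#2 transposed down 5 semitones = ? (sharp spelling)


Step by step:
C#2: chromatic position 1 in octave 2 → absolute = 2×12 + 1 = 25
Transpose down 5: 25 - 5 = 20
20 = 1×12 + 8 → G# in octave 1
Result = G#1


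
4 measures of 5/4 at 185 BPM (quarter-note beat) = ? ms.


Let's work it out.
Quarter-note beat duration = 60000 / 185 ms
Beats per measure (5/4) = 5
One measure = 5 × 60000 / 185 = 300000 / 185 ms
4 measures = 4 × 300000 / 185 = 1200000 / 185
= 6486.5 ms


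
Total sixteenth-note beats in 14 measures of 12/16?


Working:
Time signature 12/16: the bottom number 16 means the sixteenth note gets one count
The top number 12 means 12 sixteenth-note beats per measure
Total = 12 × 14 measures
= 168 sixteenth-note beats


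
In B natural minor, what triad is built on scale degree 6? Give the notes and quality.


Working:
B natural minor scale: B C# D E F# G A
Diatonic triad on degree 6 stacks scale notes 6, 1, 3: G B D
G→B = 4 semitones; G→D = 7 semitones → major triad
= G B D (major)


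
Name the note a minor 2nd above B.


Solution.
A 2nd spans 2 letter names, so from B we land on C
A minor 2nd = 1 semitone above B
Spell C at that pitch: C
= C


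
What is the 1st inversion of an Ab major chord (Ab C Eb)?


Working:
Root position: Ab C Eb
1st inversion: move root up an octave
Bass note: C
Notes (bottom to top) = C Eb Ab


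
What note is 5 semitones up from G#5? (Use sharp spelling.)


Reasoning:
G#5: chromatic position 8 in octave 5 → absolute = 5×12 + 8 = 68
Transpose up 5: 68 + 5 = 73
73 = 6×12 + 1 → C# in octave 6
Result = C#6


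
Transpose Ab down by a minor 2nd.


minor 2nd: 2 letter names, 1 semitones
Letter: A - 1 → G
Pitch: Ab - 1 semitones, spelled as a G → G
= G


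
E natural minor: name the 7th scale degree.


Working:
Natural minor scale pattern: W-H-W-W-H-W-W (2-1-2-2-1-2-2 semitones)
Starting from E:
  E + 2 semitones → F#
  F# + 1 semitone → G
  G + 2 semitones → A
  A + 2 semitones → B
  B + 1 semitone → C
  C + 2 semitones → D
  D + 2 semitones → E
Scale: E F# G A B C D
Degree 7 = D


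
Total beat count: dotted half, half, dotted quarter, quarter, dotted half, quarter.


Solution.
Beat values:
  dotted half = 3 beats
  half = 2 beats
  dotted quarter = 1.5 beats
  quarter = 1 beat
  dotted half = 3 beats
  quarter = 1 beat
Sum = 3 + 2 + 1.5 + 1 + 3 + 1
= 11.5 beats


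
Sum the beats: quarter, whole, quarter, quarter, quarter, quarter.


Step by step:
Beat values:
  quarter = 1 beat
  whole = 4 beats
  quarter = 1 beat
  quarter = 1 beat
  quarter = 1 beat
  quarter = 1 beat
Sum = 1 + 4 + 1 + 1 + 1 + 1
= 9 beats


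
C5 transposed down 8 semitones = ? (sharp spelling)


C5: chromatic position 0 in octave 5 → absolute = 5×12 + 0 = 60
Transpose down 8: 60 - 8 = 52
52 = 4×12 + 4 → E in octave 4
Result = E4


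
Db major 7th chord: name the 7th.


Major 7th chord = root + major 3rd + perfect 5th + major 7th
Seventh chords stack in thirds, so the letter names are D-F-A-C
Root: Db
Major 3rd above Db: F
Perfect 5th above Db: Ab
Major 7th above Db: C
The 7th = C


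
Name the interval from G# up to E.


Let's work it out.
Letter names: G → E spans 6 letter names → a 6th
Semitones: G# → E = 8 half-steps
A 6th of 8 semitones is a minor 6th
= minor 6th


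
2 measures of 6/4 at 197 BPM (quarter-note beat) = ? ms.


Quarter-note beat duration = 60000 / 197 ms
Beats per measure (6/4) = 6
One measure = 6 × 60000 / 197 = 360000 / 197 ms
2 measures = 2 × 360000 / 197 = 720000 / 197
= 3654.8 ms


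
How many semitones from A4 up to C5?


Absolute semitone position = octave×12 + chromatic position
A4: 4×12 + 9 = 57
C5: 5×12 + 0 = 60
Difference = 60 - 57 = 3
= 3 semitones


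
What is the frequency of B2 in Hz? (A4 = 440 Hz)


Working:
f = 440 × 2^(n/12) where n = semitones from A4
B2: -22 semitones from A4
f = 440 × 2^(-22/12)
f = 123.47 Hz


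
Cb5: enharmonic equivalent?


Let's work it out.
Enharmonic notes sound the same pitch but are spelled with different letter names
Cb and B name the same pitch class
Octave numbers change at C, so Cb5 = B4
= B4


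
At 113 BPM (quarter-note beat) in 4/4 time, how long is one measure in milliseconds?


Working:
Quarter-note beat duration = 60000 / 113 ms
Beats per measure (4/4) = 4
One measure = 4 × 60000 / 113 = 240000 / 113 ms
= 2123.9 ms


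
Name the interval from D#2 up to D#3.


Reasoning:
Letter names: D → D spans 8 letter names → an octave
Semitones: D#2 → D#3 = 12 half-steps
An octave of 12 semitones is a perfect octave
= perfect octave


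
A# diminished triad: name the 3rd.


Diminished triad = root + minor 3rd (3 semitones) + diminished 5th (6 semitones)
A triad on A# stacks thirds, so the chord tones use letter names A-C-E
Root: A#
Minor 3rd above A#: C#
Diminished 5th above A#: E
The 3rd = C#


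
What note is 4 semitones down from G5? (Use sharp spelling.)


Working:
G5: chromatic position 7 in octave 5 → absolute = 5×12 + 7 = 67
Transpose down 4: 67 - 4 = 63
63 = 5×12 + 3 → D# in octave 5
Result = D#5


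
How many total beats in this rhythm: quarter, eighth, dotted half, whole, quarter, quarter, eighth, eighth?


Solution.
Beat values:
  quarter = 1 beat
  eighth = 0.5 beats
  dotted half = 3 beats
  whole = 4 beats
  quarter = 1 beat
  quarter = 1 beat
  eighth = 0.5 beats
  eighth = 0.5 beats
Sum = 1 + 0.5 + 3 + 4 + 1 + 1 + 0.5 + 0.5
= 11.5 beats


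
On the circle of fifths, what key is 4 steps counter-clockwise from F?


Each counter-clockwise step moves down a perfect 5th (= up a perfect 4th)
From F: F → Bb → Eb → Ab → Db
= Db


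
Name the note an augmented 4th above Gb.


A 4th spans 4 letter names, so from G we land on C
An augmented 4th = 6 semitones above Gb
Spell C at that pitch: C
= C


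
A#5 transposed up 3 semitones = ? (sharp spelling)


Reasoning:
A#5: chromatic position 10 in octave 5 → absolute = 5×12 + 10 = 70
Transpose up 3: 70 + 3 = 73
73 = 6×12 + 1 → C# in octave 6
Result = C#6


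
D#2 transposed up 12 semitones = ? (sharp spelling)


D#2: chromatic position 3 in octave 2 → absolute = 2×12 + 3 = 27
Transpose up 12: 27 + 12 = 39
39 = 3×12 + 3 → D# in octave 3
Result = D#3


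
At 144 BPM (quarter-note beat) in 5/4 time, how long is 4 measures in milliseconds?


Let's work it out.
Quarter-note beat duration = 60000 / 144 ms
Beats per measure (5/4) = 5
One measure = 5 × 60000 / 144 = 300000 / 144 ms
4 measures = 4 × 300000 / 144 = 1200000 / 144
= 8333.3 ms


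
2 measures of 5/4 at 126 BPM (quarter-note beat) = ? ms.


Let's work it out.
Quarter-note beat duration = 60000 / 126 ms
Beats per measure (5/4) = 5
One measure = 5 × 60000 / 126 = 300000 / 126 ms
2 measures = 2 × 300000 / 126 = 600000 / 126
= 4761.9 ms


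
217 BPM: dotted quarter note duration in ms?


Solution.
One quarter-note beat = 60000 / BPM = 60000 / 217 ms
Dotted quarter note = 3/2 × quarter note
Duration = 3/2 × 60000 / 217 = 90000 / 217
= 414.7 ms


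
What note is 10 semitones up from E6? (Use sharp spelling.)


Solution.
E6: chromatic position 4 in octave 6 → absolute = 6×12 + 4 = 76
Transpose up 10: 76 + 10 = 86
86 = 7×12 + 2 → D in octave 7
Result = D7


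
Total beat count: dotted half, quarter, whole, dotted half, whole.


Beat values:
  dotted half = 3 beats
  quarter = 1 beat
  whole = 4 beats
  dotted half = 3 beats
  whole = 4 beats
Sum = 3 + 1 + 4 + 3 + 4
= 15 beats


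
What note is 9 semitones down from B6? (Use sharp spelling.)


Reasoning:
B6: chromatic position 11 in octave 6 → absolute = 6×12 + 11 = 83
Transpose down 9: 83 - 9 = 74
74 = 6×12 + 2 → D in octave 6
Result = D6


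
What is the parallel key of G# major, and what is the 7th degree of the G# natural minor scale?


Let's work it out.
Parallel keys share the same tonic but differ in mode
G# major → parallel is G# minor
G# natural minor scale: G# A# B C# D# E F#
= G# minor; 7th degree = F#


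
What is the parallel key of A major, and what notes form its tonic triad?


Reasoning:
Parallel keys share the same tonic but differ in mode
A major → parallel is A minor
Tonic triad of A minor = A C E
= A minor; triad = A C E


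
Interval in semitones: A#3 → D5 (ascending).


Let's work it out.
Absolute semitone position = octave×12 + chromatic position
A#3: 3×12 + 10 = 46
D5: 5×12 + 2 = 62
Difference = 62 - 46 = 16
= 16 semitones


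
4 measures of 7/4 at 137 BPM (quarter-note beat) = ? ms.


Solution.
Quarter-note beat duration = 60000 / 137 ms
Beats per measure (7/4) = 7
One measure = 7 × 60000 / 137 = 420000 / 137 ms
4 measures = 4 × 420000 / 137 = 1680000 / 137
= 12262.8 ms


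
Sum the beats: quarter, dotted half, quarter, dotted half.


Let's work it out.
Beat values:
  quarter = 1 beat
  dotted half = 3 beats
  quarter = 1 beat
  dotted half = 3 beats
Sum = 1 + 3 + 1 + 3
= 8 beats


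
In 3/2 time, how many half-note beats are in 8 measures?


Let's work it out.
Time signature 3/2: the bottom number 2 means the half note gets one count
The top number 3 means 3 half-note beats per measure
Total = 3 × 8 measures
= 24 half-note beats


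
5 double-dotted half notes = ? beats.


Solution.
Base half note = 2 beats
Dot 1 adds half the previous value: +1
Dot 2 adds half the previous value: +1/2
One double-dotted half = 2 + 1 + 1/2 = 7/2
5 of them = 5 × 7/2 = 35/2
= 35/2 beats


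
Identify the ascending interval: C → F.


Reasoning:
Letter names: C → F spans 4 letter names → a 4th
Semitones: C → F = 5 half-steps
A 4th of 5 semitones is a perfect 4th
= perfect 4th


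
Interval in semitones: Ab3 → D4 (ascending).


Working:
Absolute semitone position = octave×12 + chromatic position
Ab3: 3×12 + 8 = 44
D4: 4×12 + 2 = 50
Difference = 50 - 44 = 6
= 6 semitones


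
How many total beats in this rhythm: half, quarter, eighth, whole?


Beat values:
  half = 2 beats
  quarter = 1 beat
  eighth = 0.5 beats
  whole = 4 beats
Sum = 2 + 1 + 0.5 + 4
= 7.5 beats


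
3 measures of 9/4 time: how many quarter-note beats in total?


Solution.
Time signature 9/4: the bottom number 4 means the quarter note gets one count
The top number 9 means 9 quarter-note beats per measure
Total = 9 × 3 measures
= 27 quarter-note beats


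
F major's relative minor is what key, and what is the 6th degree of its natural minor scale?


The relative minor shares the major's key signature and starts on its 6th degree
6th degree = a major 6th above the tonic; a major 6th above F is D
→ relative minor of F major is D minor
D natural minor scale: D E F G A Bb C
= D minor; 6th degree = Bb


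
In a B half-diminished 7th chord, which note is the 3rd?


Solution.
Half-diminished 7th chord = root + minor 3rd + diminished 5th + minor 7th
Seventh chords stack in thirds, so the letter names are B-D-F-A
Root: B
Minor 3rd above B: D
Diminished 5th above B: F
Minor 7th above B: A
The 3rd = D


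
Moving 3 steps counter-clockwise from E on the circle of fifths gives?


Reasoning:
Each counter-clockwise step moves down a perfect 5th (= up a perfect 4th)
From E: E → A → D → G
= G


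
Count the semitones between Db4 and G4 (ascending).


Reasoning:
Absolute semitone position = octave×12 + chromatic position
Db4: 4×12 + 1 = 49
G4: 4×12 + 7 = 55
Difference = 55 - 49 = 6
= 6 semitones


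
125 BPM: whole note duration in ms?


One quarter-note beat = 60000 / BPM = 60000 / 125 ms
Whole note = 4 × quarter note
Duration = 4 × 60000 / 125 = 240000 / 125
= 1920.0 ms


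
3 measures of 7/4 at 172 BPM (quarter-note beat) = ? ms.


Step by step:
Quarter-note beat duration = 60000 / 172 ms
Beats per measure (7/4) = 7
One measure = 7 × 60000 / 172 = 420000 / 172 ms
3 measures = 3 × 420000 / 172 = 1260000 / 172
= 7325.6 ms


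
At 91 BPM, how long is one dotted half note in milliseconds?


Step by step:
One quarter-note beat = 60000 / BPM = 60000 / 91 ms
Dotted half note = 3 × quarter note
Duration = 3 × 60000 / 91 = 180000 / 91
= 1978.0 ms


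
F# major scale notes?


Step by step:
Major scale pattern: W-W-H-W-W-W-H (2-2-1-2-2-2-1 semitones)
Starting from F#:
  F# + 2 semitones → G#
  G# + 2 semitones → A#
  A# + 1 semitone → B
  B + 2 semitones → C#
  C# + 2 semitones → D#
  D# + 2 semitones → E#
  E# + 1 semitone → F#
Scale = F# G# A# B C# D# E#


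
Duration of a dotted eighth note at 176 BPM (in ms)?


Reasoning:
One quarter-note beat = 60000 / BPM = 60000 / 176 ms
Dotted eighth note = 3/4 × quarter note
Duration = 3/4 × 60000 / 176 = 45000 / 176
= 255.7 ms


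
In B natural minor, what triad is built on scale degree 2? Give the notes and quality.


Step by step:
B natural minor scale: B C# D E F# G A
Diatonic triad on degree 2 stacks scale notes 2, 4, 6: C# E G
C#→E = 3 semitones; C#→G = 6 semitones → diminished triad
= C# E G (diminished)


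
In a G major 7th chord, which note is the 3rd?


Solution.
Major 7th chord = root + major 3rd + perfect 5th + major 7th
Seventh chords stack in thirds, so the letter names are G-B-D-F
Root: G
Major 3rd above G: B
Perfect 5th above G: D
Major 7th above G: F#
The 3rd = B


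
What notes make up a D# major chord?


Major triad = root + major 3rd (4 semitones) + perfect 5th (7 semitones)
A triad on D# stacks thirds, so the chord tones use letter names D-F-A
Root: D#
Major 3rd above D#: F##
Perfect 5th above D#: A#
Chord = D# F## A#


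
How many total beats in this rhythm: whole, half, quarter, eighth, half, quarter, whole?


Beat values:
  whole = 4 beats
  half = 2 beats
  quarter = 1 beat
  eighth = 0.5 beats
  half = 2 beats
  quarter = 1 beat
  whole = 4 beats
Sum = 4 + 2 + 1 + 0.5 + 2 + 1 + 4
= 14.5 beats


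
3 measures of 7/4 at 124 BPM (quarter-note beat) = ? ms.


Step by step:
Quarter-note beat duration = 60000 / 124 ms
Beats per measure (7/4) = 7
One measure = 7 × 60000 / 124 = 420000 / 124 ms
3 measures = 3 × 420000 / 124 = 1260000 / 124
= 10161.3 ms


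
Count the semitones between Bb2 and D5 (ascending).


Absolute semitone position = octave×12 + chromatic position
Bb2: 2×12 + 10 = 34
D5: 5×12 + 2 = 62
Difference = 62 - 34 = 28
= 28 semitones


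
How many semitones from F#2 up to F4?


Solution.
Absolute semitone position = octave×12 + chromatic position
F#2: 2×12 + 6 = 30
F4: 4×12 + 5 = 53
Difference = 53 - 30 = 23
= 23 semitones


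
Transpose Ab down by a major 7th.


Working:
major 7th: 7 letter names, 11 semitones
Letter: A - 6 → B
Pitch: Ab - 11 semitones, spelled as a B → Bbb
= Bbb


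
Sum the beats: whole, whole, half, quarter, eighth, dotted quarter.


Let's work it out.
Beat values:
  whole = 4 beats
  whole = 4 beats
  half = 2 beats
  quarter = 1 beat
  eighth = 0.5 beats
  dotted quarter = 1.5 beats
Sum = 4 + 4 + 2 + 1 + 0.5 + 1.5
= 13 beats


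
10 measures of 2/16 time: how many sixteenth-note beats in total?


Time signature 2/16: the bottom number 16 means the sixteenth note gets one count
The top number 2 means 2 sixteenth-note beats per measure
Total = 2 × 10 measures
= 20 sixteenth-note beats


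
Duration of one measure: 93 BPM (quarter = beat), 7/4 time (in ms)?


Solution.
Quarter-note beat duration = 60000 / 93 ms
Beats per measure (7/4) = 7
One measure = 7 × 60000 / 93 = 420000 / 93 ms
= 4516.1 ms


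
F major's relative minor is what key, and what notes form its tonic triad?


Reasoning:
The relative minor shares the major's key signature and starts on its 6th degree
6th degree = a major 6th above the tonic; a major 6th above F is D
→ relative minor of F major is D minor
Tonic triad of D minor = root + minor 3rd + perfect 5th = D F A
= D minor; triad = D F A


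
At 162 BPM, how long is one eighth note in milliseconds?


Let's work it out.
One quarter-note beat = 60000 / BPM = 60000 / 162 ms
Eighth note = 1/2 × quarter note
Duration = 1/2 × 60000 / 162 = 30000 / 162
= 185.2 ms


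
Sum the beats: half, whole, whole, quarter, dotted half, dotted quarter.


Working:
Beat values:
  half = 2 beats
  whole = 4 beats
  whole = 4 beats
  quarter = 1 beat
  dotted half = 3 beats
  dotted quarter = 1.5 beats
Sum = 2 + 4 + 4 + 1 + 3 + 1.5
= 15.5 beats


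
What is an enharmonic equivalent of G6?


Enharmonic notes sound the same pitch but are spelled with different letter names
G and F## name the same pitch class
= F##6


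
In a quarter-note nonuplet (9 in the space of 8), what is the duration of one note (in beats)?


Let's work it out.
Nonuplet: 9 notes occupy the space of 8 quarter notes
Space = 8 × 1 = 8 beats
Each nonuplet note = 8 / 9 = 8/9 beats
= 8/9 beats


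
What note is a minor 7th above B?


Step by step:
A 7th spans 7 letter names, so from B we land on A
A minor 7th = 10 semitones above B
Spell A at that pitch: A
= A


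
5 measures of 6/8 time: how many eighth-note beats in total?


Let's work it out.
Time signature 6/8: the bottom number 8 means the eighth note gets one count
The top number 6 means 6 eighth-note beats per measure
Total = 6 × 5 measures
= 30 eighth-note beats


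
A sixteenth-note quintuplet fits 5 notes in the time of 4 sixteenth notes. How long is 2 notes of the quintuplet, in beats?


Working:
Quintuplet: 5 notes occupy the space of 4 sixteenth notes
Space = 4 × 1/4 = 1 beat
Each quintuplet note = 1 / 5 = 1/5 beats
2 notes = 2 × 1/5 = 2/5
= 2/5 beats


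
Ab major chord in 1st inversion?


Let's work it out.
Root position: Ab C Eb
1st inversion: move root up an octave
Bass note: C
Notes (bottom to top) = C Eb Ab


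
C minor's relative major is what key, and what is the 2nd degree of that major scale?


Step by step:
The relative major shares the key signature and is a minor 3rd above the minor tonic
A minor 3rd above C is Eb
→ relative major of C minor is Eb major
Eb major scale: Eb F G Ab Bb C D
= Eb major; 2nd degree = F


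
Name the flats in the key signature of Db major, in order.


Let's work it out.
Flat major keys: C(0), F(1), Bb(2), Eb(3), Ab(4), Db(5), Gb(6), Cb(7)
Db major has 5 flats
Order of flats: Bb Eb Ab Db Gb Cb Fb → first 5: Bb, Eb, Ab, Db, Gb
= Bb, Eb, Ab, Db, Gb


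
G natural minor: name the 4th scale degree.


Let's work it out.
Natural minor scale pattern: W-H-W-W-H-W-W (2-1-2-2-1-2-2 semitones)
Starting from G:
  G + 2 semitones → A
  A + 1 semitone → Bb
  Bb + 2 semitones → C
  C + 2 semitones → D
  D + 1 semitone → Eb
  Eb + 2 semitones → F
  F + 2 semitones → G
Scale: G A Bb C D Eb F
Degree 4 = C


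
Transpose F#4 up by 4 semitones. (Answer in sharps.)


Reasoning:
F#4: chromatic position 6 in octave 4 → absolute = 4×12 + 6 = 54
Transpose up 4: 54 + 4 = 58
58 = 4×12 + 10 → A# in octave 4
Result = A#4


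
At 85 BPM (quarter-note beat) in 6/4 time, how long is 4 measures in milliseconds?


Quarter-note beat duration = 60000 / 85 ms
Beats per measure (6/4) = 6
One measure = 6 × 60000 / 85 = 360000 / 85 ms
4 measures = 4 × 360000 / 85 = 1440000 / 85
= 16941.2 ms


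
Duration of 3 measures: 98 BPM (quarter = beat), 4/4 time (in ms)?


Let's work it out.
Quarter-note beat duration = 60000 / 98 ms
Beats per measure (4/4) = 4
One measure = 4 × 60000 / 98 = 240000 / 98 ms
3 measures = 3 × 240000 / 98 = 720000 / 98
= 7346.9 ms


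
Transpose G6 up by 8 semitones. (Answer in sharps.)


Working:
G6: chromatic position 7 in octave 6 → absolute = 6×12 + 7 = 79
Transpose up 8: 79 + 8 = 87
87 = 7×12 + 3 → D# in octave 7
Result = D#7


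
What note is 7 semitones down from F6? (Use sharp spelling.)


Reasoning:
F6: chromatic position 5 in octave 6 → absolute = 6×12 + 5 = 77
Transpose down 7: 77 - 7 = 70
70 = 5×12 + 10 → A# in octave 5
Result = A#5


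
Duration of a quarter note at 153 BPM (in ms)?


Let's work it out.
One quarter-note beat = 60000 / BPM = 60000 / 153 ms
Duration = 60000 / 153
= 392.2 ms


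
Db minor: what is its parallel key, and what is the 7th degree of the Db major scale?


Parallel keys share the same tonic but differ in mode
Db minor → parallel is Db major
Db major scale: Db Eb F Gb Ab Bb C
= Db major; 7th degree = C


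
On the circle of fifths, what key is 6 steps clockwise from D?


Step by step:
Each clockwise step on the circle of fifths moves up a perfect 5th
From D: D → A → E → B → F#/Gb → Db → Ab
= Ab


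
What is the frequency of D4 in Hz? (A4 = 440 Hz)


Working:
f = 440 × 2^(n/12) where n = semitones from A4
D4: -7 semitones from A4
f = 440 × 2^(-7/12)
f = 293.66 Hz


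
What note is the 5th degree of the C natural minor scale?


Working:
Natural minor scale pattern: W-H-W-W-H-W-W (2-1-2-2-1-2-2 semitones)
Starting from C:
  C + 2 semitones → D
  D + 1 semitone → Eb
  Eb + 2 semitones → F
  F + 2 semitones → G
  G + 1 semitone → Ab
  Ab + 2 semitones → Bb
  Bb + 2 semitones → C
Scale: C D Eb F G Ab Bb
Degree 5 = G


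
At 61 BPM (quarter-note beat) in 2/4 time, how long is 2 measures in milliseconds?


Reasoning:
Quarter-note beat duration = 60000 / 61 ms
Beats per measure (2/4) = 2
One measure = 2 × 60000 / 61 = 120000 / 61 ms
2 measures = 2 × 120000 / 61 = 240000 / 61
= 3934.4 ms


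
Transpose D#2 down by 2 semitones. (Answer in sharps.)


Step by step:
D#2: chromatic position 3 in octave 2 → absolute = 2×12 + 3 = 27
Transpose down 2: 27 - 2 = 25
25 = 2×12 + 1 → C# in octave 2
Result = C#2


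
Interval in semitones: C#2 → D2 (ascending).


Absolute semitone position = octave×12 + chromatic position
C#2: 2×12 + 1 = 25
D2: 2×12 + 2 = 26
Difference = 26 - 25 = 1
= 1 semitone


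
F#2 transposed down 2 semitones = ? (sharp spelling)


Reasoning:
F#2: chromatic position 6 in octave 2 → absolute = 2×12 + 6 = 30
Transpose down 2: 30 - 2 = 28
28 = 2×12 + 4 → E in octave 2
Result = E2
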